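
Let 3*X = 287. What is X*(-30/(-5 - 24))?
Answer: 2870/29 ≈ 98.966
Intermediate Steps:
X = 287/3 (X = (1/3)*287 = 287/3 ≈ 95.667)
X*(-30/(-5 - 24)) = 287*(-30/(-5 - 24))/3 = 287*(-30/(-29))/3 = 287*(-30*(-1/29))/3 = (287/3)*(30/29) = 2870/29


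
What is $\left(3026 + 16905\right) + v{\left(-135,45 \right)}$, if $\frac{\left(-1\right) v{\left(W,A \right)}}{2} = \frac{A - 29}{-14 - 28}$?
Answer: $\frac{418567}{21} \approx 19932.0$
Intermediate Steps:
$v{\left(W,A \right)} = - \frac{29}{21} + \frac{A}{21}$ ($v{\left(W,A \right)} = - 2 \frac{A - 29}{-14 - 28} = - 2 \frac{-29 + A}{-42} = - 2 \left(-29 + A\right) \left(- \frac{1}{42}\right) = - 2 \left(\frac{29}{42} - \frac{A}{42}\right) = - \frac{29}{21} + \frac{A}{21}$)
$\left(3026 + 16905\right) + v{\left(-135,45 \right)} = \left(3026 + 16905\right) + \left(- \frac{29}{21} + \frac{1}{21} \cdot 45\right) = 19931 + \left(- \frac{29}{21} + \frac{15}{7}\right) = 19931 + \frac{16}{21} = \frac{418567}{21}$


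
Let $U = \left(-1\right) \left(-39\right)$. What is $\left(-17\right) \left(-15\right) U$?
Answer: $9945$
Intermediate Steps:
$U = 39$
$\left(-17\right) \left(-15\right) U = \left(-17\right) \left(-15\right) 39 = 255 \cdot 39 = 9945$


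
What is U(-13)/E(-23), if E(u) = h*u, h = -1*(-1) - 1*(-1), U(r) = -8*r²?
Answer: 676/23 ≈ 29.391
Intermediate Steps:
h = 2 (h = 1 + 1 = 2)
E(u) = 2*u
U(-13)/E(-23) = (-8*(-13)²)/((2*(-23))) = -8*169/(-46) = -1352*(-1/46) = 676/23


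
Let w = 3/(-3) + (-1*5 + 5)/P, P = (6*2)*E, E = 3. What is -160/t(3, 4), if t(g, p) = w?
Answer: 160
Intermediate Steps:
P = 36 (P = (6*2)*3 = 12*3 = 36)
w = -1 (w = 3/(-3) + (-1*5 + 5)/36 = 3*(-1/3) + (-5 + 5)*(1/36) = -1 + 0*(1/36) = -1 + 0 = -1)
t(g, p) = -1
-160/t(3, 4) = -160/(-1) = -160*(-1) = 160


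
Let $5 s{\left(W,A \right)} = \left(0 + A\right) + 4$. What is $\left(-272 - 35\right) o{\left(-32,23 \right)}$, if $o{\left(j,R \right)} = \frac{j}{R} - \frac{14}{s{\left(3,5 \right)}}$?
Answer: $\frac{582686}{207} \approx 2814.9$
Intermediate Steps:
$s{\left(W,A \right)} = \frac{4}{5} + \frac{A}{5}$ ($s{\left(W,A \right)} = \frac{\left(0 + A\right) + 4}{5} = \frac{A + 4}{5} = \frac{4 + A}{5} = \frac{4}{5} + \frac{A}{5}$)
$o{\left(j,R \right)} = - \frac{70}{9} + \frac{j}{R}$ ($o{\left(j,R \right)} = \frac{j}{R} - \frac{14}{\frac{4}{5} + \frac{1}{5} \cdot 5} = \frac{j}{R} - \frac{14}{\frac{4}{5} + 1} = \frac{j}{R} - \frac{14}{\frac{9}{5}} = \frac{j}{R} - \frac{70}{9} = - \frac{70}{9} + \frac{j}{R}$)
$\left(-272 - 35\right) o{\left(-32,23 \right)} = \left(-272 - 35\right) \left(- \frac{70}{9} - \frac{32}{23}\right) = - 307 \left(- \frac{70}{9} - \frac{32}{23}\right) = \left(-307\right) \left(- \frac{1898}{207}\right) = \frac{582686}{207}$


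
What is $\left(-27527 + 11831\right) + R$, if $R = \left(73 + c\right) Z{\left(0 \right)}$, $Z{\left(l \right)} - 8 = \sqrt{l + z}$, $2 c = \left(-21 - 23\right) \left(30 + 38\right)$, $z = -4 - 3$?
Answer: $-27080 - 1423 i \sqrt{7} \approx -27080.0 - 3764.9 i$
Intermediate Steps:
$z = -7$ ($z = -4 - 3 = -7$)
$c = -1496$ ($c = \frac{\left(-21 - 23\right) \left(30 + 38\right)}{2} = \frac{\left(-44\right) 68}{2} = \frac{1}{2} \left(-2992\right) = -1496$)
$Z{\left(l \right)} = 8 + \sqrt{-7 + l}$ ($Z{\left(l \right)} = 8 + \sqrt{l - 7} = 8 + \sqrt{-7 + l}$)
$R = -11384 - 1423 i \sqrt{7}$ ($R = \left(73 - 1496\right) \left(8 + \sqrt{-7 + 0}\right) = - 1423 \left(8 + \sqrt{-7}\right) = - 1423 \left(8 + i \sqrt{7}\right) = -11384 - 1423 i \sqrt{7} \approx -11384.0 - 3764.9 i$)
$\left(-27527 + 11831\right) + R = \left(-27527 + 11831\right) - \left(11384 + 1423 i \sqrt{7}\right) = -15696 - \left(11384 + 1423 i \sqrt{7}\right) = -27080 - 1423 i \sqrt{7}$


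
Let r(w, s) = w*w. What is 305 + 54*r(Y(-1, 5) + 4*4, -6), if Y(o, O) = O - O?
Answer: 14129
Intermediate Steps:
Y(o, O) = 0
r(w, s) = w**2
305 + 54*r(Y(-1, 5) + 4*4, -6) = 305 + 54*(0 + 4*4)**2 = 305 + 54*(0 + 16)**2 = 305 + 54*16**2 = 305 + 54*256 = 305 + 13824 = 14129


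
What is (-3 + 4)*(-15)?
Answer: -15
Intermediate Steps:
(-3 + 4)*(-15) = 1*(-15) = -15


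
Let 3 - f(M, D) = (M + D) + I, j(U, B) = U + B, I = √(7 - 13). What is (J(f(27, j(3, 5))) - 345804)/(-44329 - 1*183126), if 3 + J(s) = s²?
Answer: 344789/227455 - 64*I*√6/227455 ≈ 1.5159 - 0.00068922*I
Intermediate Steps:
I = I*√6 (I = √(-6) = I*√6 ≈ 2.4495*I)
j(U, B) = B + U
f(M, D) = 3 - D - M - I*√6 (f(M, D) = 3 - ((M + D) + I*√6) = 3 - ((D + M) + I*√6) = 3 - (D + M + I*√6) = 3 + (-D - M - I*√6) = 3 - D - M - I*√6)
J(s) = -3 + s²
(J(f(27, j(3, 5))) - 345804)/(-44329 - 1*183126) = ((-3 + (3 - (5 + 3) - 1*27 - I*√6)²) - 345804)/(-44329 - 1*183126) = ((-3 + (3 - 1*8 - 27 - I*√6)²) - 345804)/(-44329 - 183126) = ((-3 + (3 - 8 - 27 - I*√6)²) - 345804)/(-227455) = ((-3 + (-32 - I*√6)²) - 345804)*(-1/227455) = (-345807 + (-32 - I*√6)²)*(-1/227455) = 345807/227455 - (-32 - I*√6)²/227455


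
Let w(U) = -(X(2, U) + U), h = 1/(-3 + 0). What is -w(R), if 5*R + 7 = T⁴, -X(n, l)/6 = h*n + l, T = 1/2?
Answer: 175/16 ≈ 10.938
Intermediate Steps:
h = -⅓ (h = 1/(-3) = -⅓ ≈ -0.33333)
T = ½ (T = 1*(½) = ½ ≈ 0.50000)
X(n, l) = -6*l + 2*n (X(n, l) = -6*(-n/3 + l) = -6*(l - n/3) = -6*l + 2*n)
R = -111/80 (R = -7/5 + (½)⁴/5 = -7/5 + (⅕)*(1/16) = -7/5 + 1/80 = -111/80 ≈ -1.3875)
w(U) = -4 + 5*U (w(U) = -((-6*U + 2*2) + U) = -((-6*U + 4) + U) = -((4 - 6*U) + U) = -(4 - 5*U) = -4 + 5*U)
-w(R) = -(-4 + 5*(-111/80)) = -(-4 - 111/16) = -1*(-175/16) = 175/16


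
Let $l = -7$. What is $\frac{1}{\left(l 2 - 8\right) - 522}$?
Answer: $- \frac{1}{544} \approx -0.0018382$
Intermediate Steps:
$\frac{1}{\left(l 2 - 8\right) - 522} = \frac{1}{\left(\left(-7\right) 2 - 8\right) - 522} = \frac{1}{\left(-14 - 8\right) - 522} = \frac{1}{-22 - 522} = \frac{1}{-544} = - \frac{1}{544}$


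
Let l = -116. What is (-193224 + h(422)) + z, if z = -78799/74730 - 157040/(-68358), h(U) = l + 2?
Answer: -164606700418627/851398890 ≈ -1.9334e+5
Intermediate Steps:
h(U) = -114 (h(U) = -116 + 2 = -114)
z = 1058176193/851398890 (z = -78799*1/74730 - 157040*(-1/68358) = -78799/74730 + 78520/34179 = 1058176193/851398890 ≈ 1.2429)
(-193224 + h(422)) + z = (-193224 - 114) + 1058176193/851398890 = -193338 + 1058176193/851398890 = -164606700418627/851398890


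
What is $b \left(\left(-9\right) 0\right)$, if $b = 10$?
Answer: $0$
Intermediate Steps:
$b \left(\left(-9\right) 0\right) = 10 \left(\left(-9\right) 0\right) = 10 \cdot 0 = 0$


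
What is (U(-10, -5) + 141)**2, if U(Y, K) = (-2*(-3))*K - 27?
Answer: 7056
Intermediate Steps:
U(Y, K) = -27 + 6*K (U(Y, K) = 6*K - 27 = -27 + 6*K)
(U(-10, -5) + 141)**2 = ((-27 + 6*(-5)) + 141)**2 = ((-27 - 30) + 141)**2 = (-57 + 141)**2 = 84**2 = 7056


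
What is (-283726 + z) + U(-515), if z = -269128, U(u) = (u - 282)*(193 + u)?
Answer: -296220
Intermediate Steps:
U(u) = (-282 + u)*(193 + u)
(-283726 + z) + U(-515) = (-283726 - 269128) + (-54426 + (-515)**2 - 89*(-515)) = -552854 + (-54426 + 265225 + 45835) = -552854 + 256634 = -296220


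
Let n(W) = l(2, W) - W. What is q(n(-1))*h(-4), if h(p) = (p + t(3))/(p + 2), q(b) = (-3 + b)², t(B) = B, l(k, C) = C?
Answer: 9/2 ≈ 4.5000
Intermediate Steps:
n(W) = 0 (n(W) = W - W = 0)
h(p) = (3 + p)/(2 + p) (h(p) = (p + 3)/(p + 2) = (3 + p)/(2 + p))
q(n(-1))*h(-4) = (-3 + 0)²*((3 - 4)/(2 - 4)) = (-3)²*(-1/(-2)) = 9*(-½*(-1)) = 9*(½) = 9/2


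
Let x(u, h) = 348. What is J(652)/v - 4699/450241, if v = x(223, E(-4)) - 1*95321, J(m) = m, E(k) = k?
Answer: -739835259/42760738493 ≈ -0.017302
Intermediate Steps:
v = -94973 (v = 348 - 1*95321 = 348 - 95321 = -94973)
J(652)/v - 4699/450241 = 652/(-94973) - 4699/450241 = 652*(-1/94973) - 4699*1/450241 = -652/94973 - 4699/450241 = -739835259/42760738493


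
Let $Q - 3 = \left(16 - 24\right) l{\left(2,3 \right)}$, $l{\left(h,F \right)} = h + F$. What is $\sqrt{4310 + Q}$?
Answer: $\sqrt{4273} \approx 65.368$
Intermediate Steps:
$l{\left(h,F \right)} = F + h$
$Q = -37$ ($Q = 3 + \left(16 - 24\right) \left(3 + 2\right) = 3 - 40 = -37$)
$\sqrt{4310 + Q} = \sqrt{4310 - 37} = \sqrt{4273}$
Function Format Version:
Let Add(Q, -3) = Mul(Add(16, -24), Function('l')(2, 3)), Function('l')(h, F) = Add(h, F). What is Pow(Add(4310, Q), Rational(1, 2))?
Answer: Pow(4273, Rational(1, 2)) ≈ 65.368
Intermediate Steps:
Function('l')(h, F) = Add(F, h)
Q = -37 (Q = Add(3, Mul(Add(16, -24), Add(3, 2))) = Add(3, Mul(-8, 5)) = Add(3, -40) = -37)
Pow(Add(4310, Q), Rational(1, 2)) = Pow(Add(4310, -37), Rational(1, 2)) = Pow(4273, Rational(1, 2))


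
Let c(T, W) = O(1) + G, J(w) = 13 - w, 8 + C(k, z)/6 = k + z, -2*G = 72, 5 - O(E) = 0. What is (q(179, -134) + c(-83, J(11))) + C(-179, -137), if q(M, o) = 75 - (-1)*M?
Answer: -1721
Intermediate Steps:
O(E) = 5 (O(E) = 5 - 1*0 = 5 + 0 = 5)
G = -36 (G = -1/2*72 = -36)
q(M, o) = 75 + M
C(k, z) = -48 + 6*k + 6*z (C(k, z) = -48 + 6*(k + z) = -48 + (6*k + 6*z) = -48 + 6*k + 6*z)
c(T, W) = -31 (c(T, W) = 5 - 36 = -31)
(q(179, -134) + c(-83, J(11))) + C(-179, -137) = ((75 + 179) - 31) + (-48 + 6*(-179) + 6*(-137)) = (254 - 31) + (-48 - 1074 - 822) = 223 - 1944 = -1721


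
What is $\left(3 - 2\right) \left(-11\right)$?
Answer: $-11$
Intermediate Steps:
$\left(3 - 2\right) \left(-11\right) = 1 \left(-11\right) = -11$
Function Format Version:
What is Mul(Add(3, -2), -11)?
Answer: -11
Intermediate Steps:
Mul(Add(3, -2), -11) = Mul(1, -11) = -11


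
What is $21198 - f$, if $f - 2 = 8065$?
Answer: $13131$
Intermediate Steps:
$f = 8067$ ($f = 2 + 8065 = 8067$)
$21198 - f = 21198 - 8067 = 13131$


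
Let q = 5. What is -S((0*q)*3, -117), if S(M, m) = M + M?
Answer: 0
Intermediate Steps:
S(M, m) = 2*M
-S((0*q)*3, -117) = -2*(0*5)*3 = -2*0*3 = -2*0 = -1*0 = 0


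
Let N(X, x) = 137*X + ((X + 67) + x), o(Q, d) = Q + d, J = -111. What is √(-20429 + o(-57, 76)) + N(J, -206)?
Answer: -15457 + I*√20410 ≈ -15457.0 + 142.86*I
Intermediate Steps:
N(X, x) = 67 + x + 138*X (N(X, x) = 137*X + ((67 + X) + x) = 137*X + (67 + X + x) = 67 + x + 138*X)
√(-20429 + o(-57, 76)) + N(J, -206) = √(-20429 + (-57 + 76)) + (67 - 206 + 138*(-111)) = √(-20429 + 19) + (67 - 206 - 15318) = √(-20410) - 15457 = I*√20410 - 15457 = -15457 + I*√20410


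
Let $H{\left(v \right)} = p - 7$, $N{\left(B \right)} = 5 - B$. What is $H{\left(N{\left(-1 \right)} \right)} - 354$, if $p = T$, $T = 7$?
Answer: $-354$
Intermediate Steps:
$p = 7$
$H{\left(v \right)} = 0$ ($H{\left(v \right)} = 7 - 7 = 0$)
$H{\left(N{\left(-1 \right)} \right)} - 354 = 0 - 354 = -354$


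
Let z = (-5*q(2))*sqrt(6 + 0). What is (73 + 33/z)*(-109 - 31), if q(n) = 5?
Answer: -10220 + 154*sqrt(6)/5 ≈ -10145.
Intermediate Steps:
z = -25*sqrt(6) (z = (-5*5)*sqrt(6 + 0) = -25*sqrt(6) ≈ -61.237)
(73 + 33/z)*(-109 - 31) = (73 + 33/((-25*sqrt(6))))*(-109 - 31) = (73 + 33*(-sqrt(6)/150))*(-140) = (73 - 11*sqrt(6)/50)*(-140) = -10220 + 154*sqrt(6)/5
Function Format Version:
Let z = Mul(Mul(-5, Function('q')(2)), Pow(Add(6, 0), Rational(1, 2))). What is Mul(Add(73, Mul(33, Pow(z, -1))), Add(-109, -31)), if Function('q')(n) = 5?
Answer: Add(-10220, Mul(Rational(154, 5), Pow(6, Rational(1, 2)))) ≈ -10145.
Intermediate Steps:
z = Mul(-25, Pow(6, Rational(1, 2))) (z = Mul(Mul(-5, 5), Pow(Add(6, 0), Rational(1, 2))) = Mul(-25, Pow(6, Rational(1, 2))) ≈ -61.237)
Mul(Add(73, Mul(33, Pow(z, -1))), Add(-109, -31)) = Mul(Add(73, Mul(33, Pow(Mul(-25, Pow(6, Rational(1, 2))), -1))), Add(-109, -31)) = Mul(Add(73, Mul(33, Mul(Rational(-1, 150), Pow(6, Rational(1, 2))))), -140) = Mul(Add(73, Mul(Rational(-11, 50), Pow(6, Rational(1, 2)))), -140) = Add(-10220, Mul(Rational(154, 5), Pow(6, Rational(1, 2))))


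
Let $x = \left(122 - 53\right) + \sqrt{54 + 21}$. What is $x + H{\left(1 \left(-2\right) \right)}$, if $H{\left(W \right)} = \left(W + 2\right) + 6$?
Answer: $75 + 5 \sqrt{3} \approx 83.66$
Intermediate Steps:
$H{\left(W \right)} = 8 + W$ ($H{\left(W \right)} = \left(2 + W\right) + 6 = 8 + W$)
$x = 69 + 5 \sqrt{3}$ ($x = 69 + \sqrt{75} = 69 + 5 \sqrt{3} \approx 77.66$)
$x + H{\left(1 \left(-2\right) \right)} = \left(69 + 5 \sqrt{3}\right) + \left(8 + 1 \left(-2\right)\right) = \left(69 + 5 \sqrt{3}\right) + \left(8 - 2\right) = \left(69 + 5 \sqrt{3}\right) + 6 = 75 + 5 \sqrt{3}$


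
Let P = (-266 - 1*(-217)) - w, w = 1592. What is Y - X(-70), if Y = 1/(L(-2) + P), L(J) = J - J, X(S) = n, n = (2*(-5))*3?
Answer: 49229/1641 ≈ 29.999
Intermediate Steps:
n = -30 (n = -10*3 = -30)
X(S) = -30
L(J) = 0
P = -1641 (P = (-266 - 1*(-217)) - 1*1592 = (-266 + 217) - 1592 = -49 - 1592 = -1641)
Y = -1/1641 (Y = 1/(0 - 1641) = 1/(-1641) = -1/1641 ≈ -0.00060938)
Y - X(-70) = -1/1641 - 1*(-30) = -1/1641 + 30 = 49229/1641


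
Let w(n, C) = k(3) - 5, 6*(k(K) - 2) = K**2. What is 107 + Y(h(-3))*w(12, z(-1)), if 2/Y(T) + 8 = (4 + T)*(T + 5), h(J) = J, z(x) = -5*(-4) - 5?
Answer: 215/2 ≈ 107.50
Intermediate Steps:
k(K) = 2 + K**2/6
z(x) = 15 (z(x) = 20 - 5 = 15)
Y(T) = 2/(-8 + (4 + T)*(5 + T)) (Y(T) = 2/(-8 + (4 + T)*(T + 5)) = 2/(-8 + (4 + T)*(5 + T)))
w(n, C) = -3/2 (w(n, C) = (2 + (1/6)*3**2) - 5 = (2 + (1/6)*9) - 5 = (2 + 3/2) - 5 = 7/2 - 5 = -3/2)
107 + Y(h(-3))*w(12, z(-1)) = 107 + (2/(12 + (-3)**2 + 9*(-3)))*(-3/2) = 107 + (2/(12 + 9 - 27))*(-3/2) = 107 + (2/(-6))*(-3/2) = 107 + (2*(-1/6))*(-3/2) = 107 - 1/3*(-3/2) = 107 + 1/2 = 215/2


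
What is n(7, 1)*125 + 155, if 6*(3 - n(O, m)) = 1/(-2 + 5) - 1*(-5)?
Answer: 3770/9 ≈ 418.89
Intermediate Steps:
n(O, m) = 19/9 (n(O, m) = 3 - (1/(-2 + 5) - 1*(-5))/6 = 3 - (1/3 + 5)/6 = 3 - (⅓ + 5)/6 = 3 - ⅙*16/3 = 3 - 8/9 = 19/9)
n(7, 1)*125 + 155 = (19/9)*125 + 155 = 2375/9 + 155 = 3770/9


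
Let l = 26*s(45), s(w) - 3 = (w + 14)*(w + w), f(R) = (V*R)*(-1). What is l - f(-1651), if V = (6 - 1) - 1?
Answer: 131534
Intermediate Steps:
V = 4 (V = 5 - 1 = 4)
f(R) = -4*R (f(R) = (4*R)*(-1) = -4*R)
s(w) = 3 + 2*w*(14 + w) (s(w) = 3 + (w + 14)*(w + w) = 3 + (14 + w)*(2*w) = 3 + 2*w*(14 + w))
l = 138138 (l = 26*(3 + 2*45**2 + 28*45) = 26*(3 + 2*2025 + 1260) = 26*(3 + 4050 + 1260) = 26*5313 = 138138)
l - f(-1651) = 138138 - (-4)*(-1651) = 138138 - 1*6604 = 138138 - 6604 = 131534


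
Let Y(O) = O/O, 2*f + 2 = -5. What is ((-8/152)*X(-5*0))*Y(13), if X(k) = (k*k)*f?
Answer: 0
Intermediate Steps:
f = -7/2 (f = -1 + (½)*(-5) = -1 - 5/2 = -7/2 ≈ -3.5000)
X(k) = -7*k²/2 (X(k) = (k*k)*(-7/2) = k²*(-7/2) = -7*k²/2)
Y(O) = 1
((-8/152)*X(-5*0))*Y(13) = ((-8/152)*(-7*(-5*0)²/2))*1 = ((-8*1/152)*(-7/2*0²))*1 = -(-7)*0/38*1 = -1/19*0*1 = 0*1 = 0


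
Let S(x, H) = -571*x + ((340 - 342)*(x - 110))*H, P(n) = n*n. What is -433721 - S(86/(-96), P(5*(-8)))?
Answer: -12625587/16 ≈ -7.8910e+5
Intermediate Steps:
P(n) = n²
S(x, H) = -571*x + H*(220 - 2*x) (S(x, H) = -571*x + (-2*(-110 + x))*H = -571*x + (220 - 2*x)*H = -571*x + H*(220 - 2*x))
-433721 - S(86/(-96), P(5*(-8))) = -433721 - (-49106/(-96) + 220*(5*(-8))² - 2*(5*(-8))²*86/(-96)) = -433721 - (-49106*(-1)/96 + 220*(-40)² - 2*(-40)²*86*(-1/96)) = -433721 - (-571*(-43/48) + 220*1600 - 2*1600*(-43/48)) = -433721 - (24553/48 + 352000 + 8600/3) = -433721 - 1*5686051/16 = -433721 - 5686051/16 = -12625587/16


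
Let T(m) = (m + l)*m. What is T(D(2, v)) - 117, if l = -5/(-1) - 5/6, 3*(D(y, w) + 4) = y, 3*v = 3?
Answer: -1078/9 ≈ -119.78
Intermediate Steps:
v = 1 (v = (1/3)*3 = 1)
D(y, w) = -4 + y/3
l = 25/6 (l = -5*(-1) - 5*1/6 = 5 - 5/6 = 25/6 ≈ 4.1667)
T(m) = m*(25/6 + m) (T(m) = (m + 25/6)*m = (25/6 + m)*m = m*(25/6 + m))
T(D(2, v)) - 117 = (-4 + (1/3)*2)*(25 + 6*(-4 + (1/3)*2))/6 - 117 = (-4 + 2/3)*(25 + 6*(-4 + 2/3))/6 - 117 = (1/6)*(-10/3)*(25 + 6*(-10/3)) - 117 = (1/6)*(-10/3)*(25 - 20) - 117 = (1/6)*(-10/3)*5 - 117 = -25/9 - 117 = -1078/9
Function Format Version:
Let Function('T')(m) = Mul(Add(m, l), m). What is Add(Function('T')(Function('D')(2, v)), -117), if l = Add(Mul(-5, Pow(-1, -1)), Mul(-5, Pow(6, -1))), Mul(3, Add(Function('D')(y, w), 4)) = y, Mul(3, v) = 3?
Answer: Rational(-1078, 9) ≈ -119.78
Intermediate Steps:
v = 1 (v = Mul(Rational(1, 3), 3) = 1)
Function('D')(y, w) = Add(-4, Mul(Rational(1, 3), y))
l = Rational(25, 6) (l = Add(Mul(-5, -1), Mul(-5, Rational(1, 6))) = Add(5, Rational(-5, 6)) = Rational(25, 6) ≈ 4.1667)
Function('T')(m) = Mul(m, Add(Rational(25, 6), m)) (Function('T')(m) = Mul(Add(m, Rational(25, 6)), m) = Mul(Add(Rational(25, 6), m), m) = Mul(m, Add(Rational(25, 6), m)))
Add(Function('T')(Function('D')(2, v)), -117) = Add(Mul(Rational(1, 6), Add(-4, Mul(Rational(1, 3), 2)), Add(25, Mul(6, Add(-4, Mul(Rational(1, 3), 2))))), -117) = Add(Mul(Rational(1, 6), Add(-4, Rational(2, 3)), Add(25, Mul(6, Add(-4, Rational(2, 3))))), -117) = Add(Mul(Rational(1, 6), Rational(-10, 3), Add(25, Mul(6, Rational(-10, 3)))), -117) = Add(Mul(Rational(1, 6), Rational(-10, 3), Add(25, -20)), -117) = Add(Mul(Rational(1, 6), Rational(-10, 3), 5), -117) = Add(Rational(-25, 9), -117) = Rational(-1078, 9)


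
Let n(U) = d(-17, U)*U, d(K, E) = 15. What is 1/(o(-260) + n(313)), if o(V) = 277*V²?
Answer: 1/18729895 ≈ 5.3391e-8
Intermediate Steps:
n(U) = 15*U
1/(o(-260) + n(313)) = 1/(277*(-260)² + 15*313) = 1/(277*67600 + 4695) = 1/(18725200 + 4695) = 1/18729895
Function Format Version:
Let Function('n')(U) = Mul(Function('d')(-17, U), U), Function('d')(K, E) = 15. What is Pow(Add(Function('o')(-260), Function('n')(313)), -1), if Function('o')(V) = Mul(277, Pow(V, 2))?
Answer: Rational(1, 18729895) ≈ 5.3391e-8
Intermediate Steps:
Function('n')(U) = Mul(15, U)
Pow(Add(Function('o')(-260), Function('n')(313)), -1) = Pow(Add(Mul(277, Pow(-260, 2)), Mul(15, 313)), -1) = Pow(Add(Mul(277, 67600), 4695), -1) = Pow(Add(18725200, 4695), -1) = Pow(18729895, -1) = Rational(1, 18729895)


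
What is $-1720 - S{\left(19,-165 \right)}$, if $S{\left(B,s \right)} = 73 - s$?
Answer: $-1958$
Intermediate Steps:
$-1720 - S{\left(19,-165 \right)} = -1720 - \left(73 - -165\right) = -1720 - \left(73 + 165\right) = -1720 - 238 = -1958$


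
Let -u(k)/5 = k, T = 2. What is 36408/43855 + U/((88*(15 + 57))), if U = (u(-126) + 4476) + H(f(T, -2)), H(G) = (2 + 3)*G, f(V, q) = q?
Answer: 56770771/34733160 ≈ 1.6345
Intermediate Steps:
u(k) = -5*k
H(G) = 5*G
U = 5096 (U = (-5*(-126) + 4476) + 5*(-2) = (630 + 4476) - 10 = 5106 - 10 = 5096)
36408/43855 + U/((88*(15 + 57))) = 36408/43855 + 5096/((88*(15 + 57))) = 36408*(1/43855) + 5096/((88*72)) = 36408/43855 + 5096/6336 = 36408/43855 + 5096*(1/6336) = 36408/43855 + 637/792 = 56770771/34733160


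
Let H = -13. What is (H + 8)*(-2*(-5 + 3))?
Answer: -20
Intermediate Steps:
(H + 8)*(-2*(-5 + 3)) = (-13 + 8)*(-2*(-5 + 3)) = -(-10)*(-2) = -5*4 = -20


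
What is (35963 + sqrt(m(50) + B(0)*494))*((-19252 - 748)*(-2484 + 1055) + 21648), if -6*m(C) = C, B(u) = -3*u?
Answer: 1028601067024 + 143008240*I*sqrt(3)/3 ≈ 1.0286e+12 + 8.2566e+7*I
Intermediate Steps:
m(C) = -C/6
(35963 + sqrt(m(50) + B(0)*494))*((-19252 - 748)*(-2484 + 1055) + 21648) = (35963 + sqrt(-1/6*50 - 3*0*494))*((-19252 - 748)*(-2484 + 1055) + 21648) = (35963 + sqrt(-25/3 + 0*494))*(-20000*(-1429) + 21648) = (35963 + sqrt(-25/3 + 0))*(28580000 + 21648) = (35963 + sqrt(-25/3))*28601648 = (35963 + 5*I*sqrt(3)/3)*28601648 = 1028601067024 + 143008240*I*sqrt(3)/3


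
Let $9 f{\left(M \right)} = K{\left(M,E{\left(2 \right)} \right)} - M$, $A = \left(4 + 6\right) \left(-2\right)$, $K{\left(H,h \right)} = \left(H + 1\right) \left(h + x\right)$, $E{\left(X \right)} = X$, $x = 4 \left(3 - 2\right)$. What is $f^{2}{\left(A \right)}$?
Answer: $\frac{8836}{81} \approx 109.09$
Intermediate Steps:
$x = 4$ ($x = 4 \cdot 1 = 4$)
$K{\left(H,h \right)} = \left(1 + H\right) \left(4 + h\right)$ ($K{\left(H,h \right)} = \left(H + 1\right) \left(h + 4\right) = \left(1 + H\right) \left(4 + h\right)$)
$A = -20$ ($A = 10 \left(-2\right) = -20$)
$f{\left(M \right)} = \frac{2}{3} + \frac{5 M}{9}$ ($f{\left(M \right)} = \frac{\left(4 + 2 + 4 M + M 2\right) - M}{9} = \frac{\left(4 + 2 + 4 M + 2 M\right) - M}{9} = \frac{\left(6 + 6 M\right) - M}{9} = \frac{6 + 5 M}{9} = \frac{2}{3} + \frac{5 M}{9}$)
$f^{2}{\left(A \right)} = \left(\frac{2}{3} + \frac{5}{9} \left(-20\right)\right)^{2} = \left(\frac{2}{3} - \frac{100}{9}\right)^{2} = \left(- \frac{94}{9}\right)^{2} = \frac{8836}{81}$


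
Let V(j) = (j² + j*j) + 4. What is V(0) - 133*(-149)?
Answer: 19821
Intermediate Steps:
V(j) = 4 + 2*j² (V(j) = (j² + j²) + 4 = 2*j² + 4 = 4 + 2*j²)
V(0) - 133*(-149) = (4 + 2*0²) - 133*(-149) = (4 + 2*0) + 19817 = (4 + 0) + 19817 = 4 + 19817 = 19821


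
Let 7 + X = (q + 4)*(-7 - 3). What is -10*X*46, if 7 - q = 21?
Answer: -42780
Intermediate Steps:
q = -14 (q = 7 - 1*21 = 7 - 21 = -14)
X = 93 (X = -7 + (-14 + 4)*(-7 - 3) = -7 - 10*(-10) = -7 + 100 = 93)
-10*X*46 = -10*93*46 = -930*46 = -42780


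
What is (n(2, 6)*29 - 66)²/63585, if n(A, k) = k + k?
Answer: 8836/7065 ≈ 1.2507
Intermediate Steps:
n(A, k) = 2*k
(n(2, 6)*29 - 66)²/63585 = ((2*6)*29 - 66)²/63585 = (12*29 - 66)²*(1/63585) = (348 - 66)²*(1/63585) = 282²*(1/63585) = 79524*(1/63585) = 8836/7065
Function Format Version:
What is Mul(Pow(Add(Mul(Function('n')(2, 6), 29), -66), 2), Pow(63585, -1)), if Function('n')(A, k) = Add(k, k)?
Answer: Rational(8836, 7065) ≈ 1.2507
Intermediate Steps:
Function('n')(A, k) = Mul(2, k)
Mul(Pow(Add(Mul(Function('n')(2, 6), 29), -66), 2), Pow(63585, -1)) = Mul(Pow(Add(Mul(Mul(2, 6), 29), -66), 2), Pow(63585, -1)) = Mul(Pow(Add(Mul(12, 29), -66), 2), Rational(1, 63585)) = Mul(Pow(Add(348, -66), 2), Rational(1, 63585)) = Mul(Pow(282, 2), Rational(1, 63585)) = Mul(79524, Rational(1, 63585)) = Rational(8836, 7065)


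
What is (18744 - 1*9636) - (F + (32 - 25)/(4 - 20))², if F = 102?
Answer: -308977/256 ≈ -1206.9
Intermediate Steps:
(18744 - 1*9636) - (F + (32 - 25)/(4 - 20))² = (18744 - 1*9636) - (102 + (32 - 25)/(4 - 20))² = (18744 - 9636) - (102 + 7/(-16))² = 9108 - (102 + 7*(-1/16))² = 9108 - (102 - 7/16)² = 9108 - (1625/16)² = 9108 - 1*2640625/256 = 9108 - 2640625/256 = -308977/256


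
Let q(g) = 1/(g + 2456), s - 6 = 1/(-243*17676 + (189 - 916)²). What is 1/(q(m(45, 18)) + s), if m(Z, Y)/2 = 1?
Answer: 9258644462/55555631053 ≈ 0.16666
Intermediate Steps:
m(Z, Y) = 2 (m(Z, Y) = 2*1 = 2)
s = 22600433/3766739 (s = 6 + 1/(-243*17676 + (189 - 916)²) = 6 + 1/(-4295268 + (-727)²) = 6 + 1/(-4295268 + 528529) = 6 + 1/(-3766739) = 6 - 1/3766739 = 22600433/3766739 ≈ 6.0000)
q(g) = 1/(2456 + g)
1/(q(m(45, 18)) + s) = 1/(1/(2456 + 2) + 22600433/3766739) = 1/(1/2458 + 22600433/3766739) = 1/(55555631053/9258644462) = 9258644462/55555631053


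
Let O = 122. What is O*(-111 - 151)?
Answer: -31964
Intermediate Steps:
O*(-111 - 151) = 122*(-111 - 151) = 122*(-262) = -31964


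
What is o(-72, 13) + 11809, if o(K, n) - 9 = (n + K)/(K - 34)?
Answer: 1252767/106 ≈ 11819.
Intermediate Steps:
o(K, n) = 9 + (K + n)/(-34 + K) (o(K, n) = 9 + (n + K)/(K - 34) = 9 + (K + n)/(-34 + K))
o(-72, 13) + 11809 = (-306 + 13 + 10*(-72))/(-34 - 72) + 11809 = (-306 + 13 - 720)/(-106) + 11809 = -1/106*(-1013) + 11809 = 1013/106 + 11809 = 1252767/106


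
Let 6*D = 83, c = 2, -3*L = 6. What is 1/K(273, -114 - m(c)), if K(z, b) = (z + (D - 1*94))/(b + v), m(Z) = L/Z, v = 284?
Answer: 1026/1157 ≈ 0.88678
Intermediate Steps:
L = -2 (L = -⅓*6 = -2)
D = 83/6 (D = (⅙)*83 = 83/6 ≈ 13.833)
m(Z) = -2/Z
K(z, b) = (-481/6 + z)/(284 + b) (K(z, b) = (z + (83/6 - 1*94))/(b + 284) = (z + (83/6 - 94))/(284 + b) = (z - 481/6)/(284 + b) = (-481/6 + z)/(284 + b))
1/K(273, -114 - m(c)) = 1/((-481/6 + 273)/(284 + (-114 - (-2)/2))) = 1/((1157/6)/(284 + (-114 - (-2)/2))) = 1/((1157/6)/(284 + (-114 - 1*(-1)))) = 1/((1157/6)/(284 + (-114 + 1))) = 1/((1157/6)/(284 - 113)) = 1/((1157/6)/171) = 1/((1/171)*(1157/6)) = 1/(1157/1026) = 1026/1157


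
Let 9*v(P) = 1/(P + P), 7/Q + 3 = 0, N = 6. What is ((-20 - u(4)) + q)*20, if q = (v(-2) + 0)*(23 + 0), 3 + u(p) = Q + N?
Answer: -3835/9 ≈ -426.11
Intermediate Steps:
Q = -7/3 (Q = 7/(-3 + 0) = 7/(-3) = 7*(-⅓) = -7/3 ≈ -2.3333)
v(P) = 1/(18*P) (v(P) = 1/(9*(P + P)) = 1/(9*((2*P))) = (1/(2*P))/9 = 1/(18*P))
u(p) = ⅔ (u(p) = -3 + (-7/3 + 6) = -3 + 11/3 = ⅔)
q = -23/36 (q = ((1/18)/(-2) + 0)*(23 + 0) = ((1/18)*(-½) + 0)*23 = (-1/36 + 0)*23 = -1/36*23 = -23/36 ≈ -0.63889)
((-20 - u(4)) + q)*20 = ((-20 - 1*⅔) - 23/36)*20 = ((-20 - ⅔) - 23/36)*20 = (-62/3 - 23/36)*20 = -767/36*20 = -3835/9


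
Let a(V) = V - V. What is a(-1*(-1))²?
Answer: 0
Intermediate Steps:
a(V) = 0
a(-1*(-1))² = 0² = 0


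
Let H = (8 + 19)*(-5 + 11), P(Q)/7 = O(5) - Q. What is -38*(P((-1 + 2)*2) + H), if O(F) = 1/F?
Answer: -28386/5 ≈ -5677.2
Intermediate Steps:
P(Q) = 7/5 - 7*Q (P(Q) = 7*(1/5 - Q) = 7*(⅕ - Q) = 7/5 - 7*Q)
H = 162 (H = 27*6 = 162)
-38*(P((-1 + 2)*2) + H) = -38*((7/5 - 7*(-1 + 2)*2) + 162) = -38*((7/5 - 7*2) + 162) = -38*((7/5 - 14) + 162) = -38*(-63/5 + 162) = -38*747/5 = -28386/5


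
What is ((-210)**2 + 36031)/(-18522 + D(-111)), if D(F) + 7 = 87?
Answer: -80131/18442 ≈ -4.3450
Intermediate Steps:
D(F) = 80 (D(F) = -7 + 87 = 80)
((-210)**2 + 36031)/(-18522 + D(-111)) = ((-210)**2 + 36031)/(-18522 + 80) = (44100 + 36031)/(-18442) = 80131*(-1/18442) = -80131/18442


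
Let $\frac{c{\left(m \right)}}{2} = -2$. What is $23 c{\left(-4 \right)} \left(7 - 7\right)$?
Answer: $0$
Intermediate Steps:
$c{\left(m \right)} = -4$ ($c{\left(m \right)} = 2 \left(-2\right) = -4$)
$23 c{\left(-4 \right)} \left(7 - 7\right) = 23 \left(- 4 \left(7 - 7\right)\right) = 23 \left(\left(-4\right) 0\right) = 23 \cdot 0 = 0$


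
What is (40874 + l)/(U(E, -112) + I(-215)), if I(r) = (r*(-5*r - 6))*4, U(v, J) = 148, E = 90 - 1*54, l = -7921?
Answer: -32953/919192 ≈ -0.035850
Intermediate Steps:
E = 36 (E = 90 - 54 = 36)
I(r) = 4*r*(-6 - 5*r) (I(r) = (r*(-6 - 5*r))*4 = 4*r*(-6 - 5*r))
(40874 + l)/(U(E, -112) + I(-215)) = (40874 - 7921)/(148 - 4*(-215)*(6 + 5*(-215))) = 32953/(148 - 4*(-215)*(6 - 1075)) = 32953/(148 - 4*(-215)*(-1069)) = 32953/(148 - 919340) = 32953/(-919192) = 32953*(-1/919192) = -32953/919192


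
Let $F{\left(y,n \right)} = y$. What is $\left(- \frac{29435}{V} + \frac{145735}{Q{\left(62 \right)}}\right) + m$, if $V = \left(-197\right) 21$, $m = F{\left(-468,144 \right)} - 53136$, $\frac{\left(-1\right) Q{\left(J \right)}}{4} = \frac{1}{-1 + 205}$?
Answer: $- \frac{4424274394}{591} \approx -7.4861 \cdot 10^{6}$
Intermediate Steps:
$Q{\left(J \right)} = - \frac{1}{51}$ ($Q{\left(J \right)} = - \frac{4}{-1 + 205} = - \frac{4}{204} = \left(-4\right) \frac{1}{204} = - \frac{1}{51}$)
$m = -53604$ ($m = -468 - 53136 = -53604$)
$V = -4137$
$\left(- \frac{29435}{V} + \frac{145735}{Q{\left(62 \right)}}\right) + m = \left(- \frac{29435}{-4137} + \frac{145735}{- \frac{1}{51}}\right) - 53604 = \left(\left(-29435\right) \left(- \frac{1}{4137}\right) + 145735 \left(-51\right)\right) - 53604 = \left(\frac{4205}{591} - 7432485\right) - 53604 = - \frac{4392594430}{591} - 53604 = - \frac{4424274394}{591}$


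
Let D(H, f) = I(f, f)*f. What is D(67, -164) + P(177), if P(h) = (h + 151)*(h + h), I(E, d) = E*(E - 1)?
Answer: -4321728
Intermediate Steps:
I(E, d) = E*(-1 + E)
D(H, f) = f**2*(-1 + f) (D(H, f) = (f*(-1 + f))*f = f**2*(-1 + f))
P(h) = 2*h*(151 + h) (P(h) = (151 + h)*(2*h) = 2*h*(151 + h))
D(67, -164) + P(177) = (-164)**2*(-1 - 164) + 2*177*(151 + 177) = 26896*(-165) + 2*177*328 = -4437840 + 116112 = -4321728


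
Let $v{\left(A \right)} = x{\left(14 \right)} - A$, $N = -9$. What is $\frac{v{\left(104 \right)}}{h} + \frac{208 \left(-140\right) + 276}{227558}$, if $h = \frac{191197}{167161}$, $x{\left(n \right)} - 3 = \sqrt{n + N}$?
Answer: $- \frac{1923717996453}{21754203463} + \frac{167161 \sqrt{5}}{191197} \approx -86.475$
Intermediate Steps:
$x{\left(n \right)} = 3 + \sqrt{-9 + n}$ ($x{\left(n \right)} = 3 + \sqrt{n - 9} = 3 + \sqrt{-9 + n}$)
$h = \frac{191197}{167161}$ ($h = 191197 \cdot \frac{1}{167161} = \frac{191197}{167161} \approx 1.1438$)
$v{\left(A \right)} = 3 + \sqrt{5} - A$ ($v{\left(A \right)} = \left(3 + \sqrt{-9 + 14}\right) - A = \left(3 + \sqrt{5}\right) - A = 3 + \sqrt{5} - A$)
$\frac{v{\left(104 \right)}}{h} + \frac{208 \left(-140\right) + 276}{227558} = \frac{3 + \sqrt{5} - 104}{\frac{191197}{167161}} + \frac{208 \left(-140\right) + 276}{227558} = \left(3 + \sqrt{5} - 104\right) \frac{167161}{191197} + \left(-29120 + 276\right) \frac{1}{227558} = \left(-101 + \sqrt{5}\right) \frac{167161}{191197} - \frac{14422}{113779} = \left(- \frac{16883261}{191197} + \frac{167161 \sqrt{5}}{191197}\right) - \frac{14422}{113779} = - \frac{1923717996453}{21754203463} + \frac{167161 \sqrt{5}}{191197}$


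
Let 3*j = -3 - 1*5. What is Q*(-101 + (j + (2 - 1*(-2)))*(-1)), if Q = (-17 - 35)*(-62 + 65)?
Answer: 15964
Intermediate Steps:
Q = -156 (Q = -52*3 = -156)
j = -8/3 (j = (-3 - 1*5)/3 = (-3 - 5)/3 = (1/3)*(-8) = -8/3 ≈ -2.6667)
Q*(-101 + (j + (2 - 1*(-2)))*(-1)) = -156*(-101 + (-8/3 + (2 - 1*(-2)))*(-1)) = -156*(-101 + (-8/3 + (2 + 2))*(-1)) = -156*(-101 + (-8/3 + 4)*(-1)) = -156*(-101 + (4/3)*(-1)) = -156*(-101 - 4/3) = -156*(-307/3) = 15964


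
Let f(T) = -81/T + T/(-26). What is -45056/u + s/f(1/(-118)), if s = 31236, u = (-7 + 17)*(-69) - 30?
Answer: 17377734256/263915505 ≈ 65.846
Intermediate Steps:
u = -720 (u = 10*(-69) - 30 = -690 - 30 = -720)
f(T) = -81/T - T/26 (f(T) = -81/T + T*(-1/26) = -81/T - T/26)
-45056/u + s/f(1/(-118)) = -45056/(-720) + 31236/(-81/(1/(-118)) - 1/26/(-118)) = -45056*(-1/720) + 31236/(-81/(-1/118) - 1/26*(-1/118)) = 2816/45 + 31236/(-81*(-118) + 1/3068) = 2816/45 + 31236/(9558 + 1/3068) = 2816/45 + 31236/(29323945/3068) = 2816/45 + 31236*(3068/29323945) = 2816/45 + 95832048/29323945 = 17377734256/263915505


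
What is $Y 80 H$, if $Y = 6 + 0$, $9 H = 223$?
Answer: $\frac{35680}{3} \approx 11893.0$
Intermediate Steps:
$H = \frac{223}{9}$ ($H = \frac{1}{9} \cdot 223 = \frac{223}{9} \approx 24.778$)
$Y = 6$
$Y 80 H = 6 \cdot 80 \cdot \frac{223}{9} = 480 \cdot \frac{223}{9} = \frac{35680}{3}$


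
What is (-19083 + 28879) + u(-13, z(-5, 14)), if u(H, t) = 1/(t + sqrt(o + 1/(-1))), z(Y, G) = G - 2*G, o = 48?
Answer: 1459590/149 - sqrt(47)/149 ≈ 9795.9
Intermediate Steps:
z(Y, G) = -G
u(H, t) = 1/(t + sqrt(47)) (u(H, t) = 1/(t + sqrt(48 + 1/(-1))) = 1/(t + sqrt(48 - 1)) = 1/(t + sqrt(47)))
(-19083 + 28879) + u(-13, z(-5, 14)) = (-19083 + 28879) + 1/(-1*14 + sqrt(47)) = 9796 + 1/(-14 + sqrt(47))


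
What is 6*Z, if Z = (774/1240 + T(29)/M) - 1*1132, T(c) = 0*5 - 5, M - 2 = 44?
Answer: -48404907/7130 ≈ -6788.9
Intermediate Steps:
M = 46 (M = 2 + 44 = 46)
T(c) = -5 (T(c) = 0 - 5 = -5)
Z = -16134969/14260 (Z = (774/1240 - 5/46) - 1*1132 = (774*(1/1240) - 5*1/46) - 1132 = (387/620 - 5/46) - 1132 = 7351/14260 - 1132 = -16134969/14260 ≈ -1131.5)
6*Z = 6*(-16134969/14260) = -48404907/7130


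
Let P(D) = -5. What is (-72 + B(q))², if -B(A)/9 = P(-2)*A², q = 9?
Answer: 12766329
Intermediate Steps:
B(A) = 45*A² (B(A) = -(-45)*A² = 45*A²)
(-72 + B(q))² = (-72 + 45*9²)² = (-72 + 45*81)² = (-72 + 3645)² = 3573² = 12766329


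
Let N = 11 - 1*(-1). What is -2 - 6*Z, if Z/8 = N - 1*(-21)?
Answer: -1586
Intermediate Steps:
N = 12 (N = 11 + 1 = 12)
Z = 264 (Z = 8*(12 - 1*(-21)) = 8*(12 + 21) = 8*33 = 264)
-2 - 6*Z = -2 - 6*264 = -2 - 1584 = -1586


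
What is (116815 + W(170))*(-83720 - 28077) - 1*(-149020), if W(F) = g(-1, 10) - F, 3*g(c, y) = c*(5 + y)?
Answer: -13039853060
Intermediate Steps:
g(c, y) = c*(5 + y)/3 (g(c, y) = (c*(5 + y))/3 = c*(5 + y)/3)
W(F) = -5 - F (W(F) = (⅓)*(-1)*(5 + 10) - F = (⅓)*(-1)*15 - F = -5 - F)
(116815 + W(170))*(-83720 - 28077) - 1*(-149020) = (116815 + (-5 - 1*170))*(-83720 - 28077) - 1*(-149020) = (116815 + (-5 - 170))*(-111797) + 149020 = (116815 - 175)*(-111797) + 149020 = 116640*(-111797) + 149020 = -13040002080 + 149020 = -13039853060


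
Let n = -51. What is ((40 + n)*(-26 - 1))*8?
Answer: 2376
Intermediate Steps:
((40 + n)*(-26 - 1))*8 = ((40 - 51)*(-26 - 1))*8 = -11*(-27)*8 = 297*8 = 2376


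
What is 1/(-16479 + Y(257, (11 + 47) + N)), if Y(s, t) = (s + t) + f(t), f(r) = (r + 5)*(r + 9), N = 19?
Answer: -1/9093 ≈ -0.00010997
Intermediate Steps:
f(r) = (5 + r)*(9 + r)
Y(s, t) = 45 + s + t² + 15*t (Y(s, t) = (s + t) + (45 + t² + 14*t) = 45 + s + t² + 15*t)
1/(-16479 + Y(257, (11 + 47) + N)) = 1/(-16479 + (45 + 257 + ((11 + 47) + 19)² + 15*((11 + 47) + 19))) = 1/(-16479 + (45 + 257 + (58 + 19)² + 15*(58 + 19))) = 1/(-16479 + (45 + 257 + 77² + 15*77)) = 1/(-16479 + (45 + 257 + 5929 + 1155)) = 1/(-16479 + 7386) = 1/(-9093) = -1/9093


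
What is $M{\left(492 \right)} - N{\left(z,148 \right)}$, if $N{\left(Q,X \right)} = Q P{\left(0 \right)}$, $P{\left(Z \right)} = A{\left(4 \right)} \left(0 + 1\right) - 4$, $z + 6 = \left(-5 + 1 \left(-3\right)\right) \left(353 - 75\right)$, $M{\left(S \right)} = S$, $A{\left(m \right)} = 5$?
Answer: $2722$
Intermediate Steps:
$z = -2230$ ($z = -6 + \left(-5 + 1 \left(-3\right)\right) \left(353 - 75\right) = -6 + \left(-5 - 3\right) 278 = -6 - 2224 = -2230$)
$P{\left(Z \right)} = 1$ ($P{\left(Z \right)} = 5 \left(0 + 1\right) - 4 = 5 \cdot 1 - 4 = 5 - 4 = 1$)
$N{\left(Q,X \right)} = Q$ ($N{\left(Q,X \right)} = Q 1 = Q$)
$M{\left(492 \right)} - N{\left(z,148 \right)} = 492 - -2230 = 492 + 2230 = 2722$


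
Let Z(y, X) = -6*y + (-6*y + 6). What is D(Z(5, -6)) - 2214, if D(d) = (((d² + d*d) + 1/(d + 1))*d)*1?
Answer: -16808472/53 ≈ -3.1714e+5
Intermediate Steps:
Z(y, X) = 6 - 12*y (Z(y, X) = -6*y + (6 - 6*y) = 6 - 12*y)
D(d) = d*(1/(1 + d) + 2*d²) (D(d) = (((d² + d²) + 1/(1 + d))*d)*1 = ((2*d² + 1/(1 + d))*d)*1 = ((1/(1 + d) + 2*d²)*d)*1 = (d*(1/(1 + d) + 2*d²))*1 = d*(1/(1 + d) + 2*d²))
D(Z(5, -6)) - 2214 = ((6 - 12*5) + 2*(6 - 12*5)³ + 2*(6 - 12*5)⁴)/(1 + (6 - 12*5)) - 2214 = ((6 - 60) + 2*(6 - 60)³ + 2*(6 - 60)⁴)/(1 + (6 - 60)) - 2214 = (-54 + 2*(-54)³ + 2*(-54)⁴)/(1 - 54) - 2214 = (-54 + 2*(-157464) + 2*8503056)/(-53) - 2214 = -(-54 - 314928 + 17006112)/53 - 2214 = -1/53*16691130 - 2214 = -16691130/53 - 2214 = -16808472/53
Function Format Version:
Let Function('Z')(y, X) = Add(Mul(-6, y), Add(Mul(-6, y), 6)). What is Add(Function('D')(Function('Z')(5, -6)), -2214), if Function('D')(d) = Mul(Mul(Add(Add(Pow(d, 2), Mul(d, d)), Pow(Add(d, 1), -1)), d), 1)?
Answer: Rational(-16808472, 53) ≈ -3.1714e+5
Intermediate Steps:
Function('Z')(y, X) = Add(6, Mul(-12, y)) (Function('Z')(y, X) = Add(Mul(-6, y), Add(6, Mul(-6, y))) = Add(6, Mul(-12, y)))
Function('D')(d) = Mul(d, Add(Pow(Add(1, d), -1), Mul(2, Pow(d, 2)))) (Function('D')(d) = Mul(Mul(Add(Add(Pow(d, 2), Pow(d, 2)), Pow(Add(1, d), -1)), d), 1) = Mul(Mul(Add(Mul(2, Pow(d, 2)), Pow(Add(1, d), -1)), d), 1) = Mul(Mul(Add(Pow(Add(1, d), -1), Mul(2, Pow(d, 2))), d), 1) = Mul(Mul(d, Add(Pow(Add(1, d), -1), Mul(2, Pow(d, 2)))), 1) = Mul(d, Add(Pow(Add(1, d), -1), Mul(2, Pow(d, 2)))))
Add(Function('D')(Function('Z')(5, -6)), -2214) = Add(Mul(Pow(Add(1, Add(6, Mul(-12, 5))), -1), Add(Add(6, Mul(-12, 5)), Mul(2, Pow(Add(6, Mul(-12, 5)), 3)), Mul(2, Pow(Add(6, Mul(-12, 5)), 4)))), -2214) = Add(Mul(Pow(Add(1, Add(6, -60)), -1), Add(Add(6, -60), Mul(2, Pow(Add(6, -60), 3)), Mul(2, Pow(Add(6, -60), 4)))), -2214) = Add(Mul(Pow(Add(1, -54), -1), Add(-54, Mul(2, Pow(-54, 3)), Mul(2, Pow(-54, 4)))), -2214) = Add(Mul(Pow(-53, -1), Add(-54, Mul(2, -157464), Mul(2, 8503056))), -2214) = Add(Mul(Rational(-1, 53), Add(-54, -314928, 17006112)), -2214) = Add(Mul(Rational(-1, 53), 16691130), -2214) = Add(Rational(-16691130, 53), -2214) = Rational(-16808472, 53)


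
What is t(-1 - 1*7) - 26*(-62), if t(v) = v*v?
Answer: 1676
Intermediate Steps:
t(v) = v²
t(-1 - 1*7) - 26*(-62) = (-1 - 1*7)² - 26*(-62) = (-1 - 7)² + 1612 = (-8)² + 1612 = 64 + 1612 = 1676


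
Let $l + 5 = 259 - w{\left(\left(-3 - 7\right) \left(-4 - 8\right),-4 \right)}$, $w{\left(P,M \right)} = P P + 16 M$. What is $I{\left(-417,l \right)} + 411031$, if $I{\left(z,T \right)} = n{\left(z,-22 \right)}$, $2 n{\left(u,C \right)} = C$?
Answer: $411020$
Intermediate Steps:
$n{\left(u,C \right)} = \frac{C}{2}$
$w{\left(P,M \right)} = P^{2} + 16 M$
$l = -14082$ ($l = -5 - \left(-259 - 64 + \left(\left(-3 - 7\right) \left(-4 - 8\right)\right)^{2}\right) = -5 + \left(259 - \left(\left(\left(-10\right) \left(-12\right)\right)^{2} - 64\right)\right) = -5 + \left(259 - \left(120^{2} - 64\right)\right) = -5 + \left(259 - \left(14400 - 64\right)\right) = -5 + \left(259 - 14336\right) = -5 - 14077 = -14082$)
$I{\left(z,T \right)} = -11$ ($I{\left(z,T \right)} = \frac{1}{2} \left(-22\right) = -11$)
$I{\left(-417,l \right)} + 411031 = -11 + 411031 = 411020$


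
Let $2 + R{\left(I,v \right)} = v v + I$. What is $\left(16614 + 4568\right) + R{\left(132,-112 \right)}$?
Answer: $33856$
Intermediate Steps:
$R{\left(I,v \right)} = -2 + I + v^{2}$ ($R{\left(I,v \right)} = -2 + \left(v v + I\right) = -2 + \left(v^{2} + I\right) = -2 + \left(I + v^{2}\right) = -2 + I + v^{2}$)
$\left(16614 + 4568\right) + R{\left(132,-112 \right)} = \left(16614 + 4568\right) + \left(-2 + 132 + \left(-112\right)^{2}\right) = 21182 + \left(-2 + 132 + 12544\right) = 21182 + 12674 = 33856$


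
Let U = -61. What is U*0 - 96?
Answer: -96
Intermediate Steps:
U*0 - 96 = -61*0 - 96 = 0 - 96 = -96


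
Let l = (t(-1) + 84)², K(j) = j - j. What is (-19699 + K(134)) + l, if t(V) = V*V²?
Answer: -12810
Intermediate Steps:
t(V) = V³
K(j) = 0
l = 6889 (l = ((-1)³ + 84)² = (-1 + 84)² = 83² = 6889)
(-19699 + K(134)) + l = (-19699 + 0) + 6889 = -19699 + 6889 = -12810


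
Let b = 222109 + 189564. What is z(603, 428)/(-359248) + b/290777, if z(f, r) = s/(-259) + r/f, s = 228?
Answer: 2887180781154259/2039301786929274 ≈ 1.4158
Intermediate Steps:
z(f, r) = -228/259 + r/f (z(f, r) = 228/(-259) + r/f = 228*(-1/259) + r/f = -228/259 + r/f)
b = 411673
z(603, 428)/(-359248) + b/290777 = (-228/259 + 428/603)/(-359248) + 411673/290777 = (-228/259 + 428*(1/603))*(-1/359248) + 411673*(1/290777) = (-228/259 + 428/603)*(-1/359248) + 411673/290777 = -26632/156177*(-1/359248) + 411673/290777 = 3329/7013284362 + 411673/290777 = 2887180781154259/2039301786929274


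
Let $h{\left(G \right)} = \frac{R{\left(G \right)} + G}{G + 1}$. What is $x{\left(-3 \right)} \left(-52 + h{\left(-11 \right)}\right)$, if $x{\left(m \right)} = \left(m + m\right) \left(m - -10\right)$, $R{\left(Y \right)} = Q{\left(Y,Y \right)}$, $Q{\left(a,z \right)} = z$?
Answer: $\frac{10458}{5} \approx 2091.6$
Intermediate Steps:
$R{\left(Y \right)} = Y$
$x{\left(m \right)} = 2 m \left(10 + m\right)$ ($x{\left(m \right)} = 2 m \left(m + 10\right) = 2 m \left(10 + m\right)$)
$h{\left(G \right)} = \frac{2 G}{1 + G}$ ($h{\left(G \right)} = \frac{G + G}{G + 1} = \frac{2 G}{1 + G}$)
$x{\left(-3 \right)} \left(-52 + h{\left(-11 \right)}\right) = 2 \left(-3\right) \left(10 - 3\right) \left(-52 + 2 \left(-11\right) \frac{1}{1 - 11}\right) = 2 \left(-3\right) 7 \left(-52 + 2 \left(-11\right) \frac{1}{-10}\right) = - 42 \left(-52 + 2 \left(-11\right) \left(- \frac{1}{10}\right)\right) = - 42 \left(-52 + \frac{11}{5}\right) = \left(-42\right) \left(- \frac{249}{5}\right) = \frac{10458}{5}$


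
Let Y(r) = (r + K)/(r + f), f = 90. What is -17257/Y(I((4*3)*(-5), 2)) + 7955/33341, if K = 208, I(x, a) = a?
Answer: -540122123/71445 ≈ -7560.0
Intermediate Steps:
Y(r) = (208 + r)/(90 + r) (Y(r) = (r + 208)/(r + 90) = (208 + r)/(90 + r))
-17257/Y(I((4*3)*(-5), 2)) + 7955/33341 = -17257*(90 + 2)/(208 + 2) + 7955/33341 = -17257/(210/92) + 7955*(1/33341) = -17257/((1/92)*210) + 7955/33341 = -17257/105/46 + 7955/33341 = -17257*46/105 + 7955/33341 = -793822/105 + 7955/33341 = -540122123/71445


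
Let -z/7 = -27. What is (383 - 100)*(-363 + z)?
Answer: -49242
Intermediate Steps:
z = 189 (z = -7*(-27) = 189)
(383 - 100)*(-363 + z) = (383 - 100)*(-363 + 189) = 283*(-174) = -49242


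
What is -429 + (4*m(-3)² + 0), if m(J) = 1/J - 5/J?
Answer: -3797/9 ≈ -421.89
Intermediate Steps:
m(J) = -4/J (m(J) = 1/J - 5/J = -4/J)
-429 + (4*m(-3)² + 0) = -429 + (4*(-4/(-3))² + 0) = -429 + (4*(-4*(-⅓))² + 0) = -429 + (4*(4/3)² + 0) = -429 + (4*(16/9) + 0) = -429 + (64/9 + 0) = -429 + 64/9 = -3797/9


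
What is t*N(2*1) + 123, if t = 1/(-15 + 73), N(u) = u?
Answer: 3568/29 ≈ 123.03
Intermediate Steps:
t = 1/58 ≈ 0.017241
t*N(2*1) + 123 = (2*1)/58 + 123 = (1/58)*2 + 123 = 1/29 + 123 = 3568/29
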